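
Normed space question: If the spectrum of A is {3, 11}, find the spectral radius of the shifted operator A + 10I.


Spectrum of A + 10I = {13, 21}
Spectral radius = max |lambda| over the shifted spectrum
= max(13, 21) = 21

21


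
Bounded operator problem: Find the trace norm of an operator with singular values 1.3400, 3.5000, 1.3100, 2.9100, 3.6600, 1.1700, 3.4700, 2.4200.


The nuclear norm is the sum of all singular values.
||T||_1 = 1.3400 + 3.5000 + 1.3100 + 2.9100 + 3.6600 + 1.1700 + 3.4700 + 2.4200
= 19.7800

19.7800


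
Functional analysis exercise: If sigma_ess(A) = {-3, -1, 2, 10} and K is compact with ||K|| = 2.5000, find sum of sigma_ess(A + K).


By Weyl's theorem, the essential spectrum is invariant under compact perturbations.
sigma_ess(A + K) = sigma_ess(A) = {-3, -1, 2, 10}
Sum = -3 + -1 + 2 + 10 = 8

8


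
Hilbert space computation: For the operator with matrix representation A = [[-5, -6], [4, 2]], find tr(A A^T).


trace(A * A^T) = sum of squares of all entries
= (-5)^2 + (-6)^2 + 4^2 + 2^2
= 25 + 36 + 16 + 4
= 81

81


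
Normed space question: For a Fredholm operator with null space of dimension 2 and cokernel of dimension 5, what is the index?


The Fredholm index is defined as ind(T) = dim(ker T) - dim(coker T)
= 2 - 5
= -3

-3


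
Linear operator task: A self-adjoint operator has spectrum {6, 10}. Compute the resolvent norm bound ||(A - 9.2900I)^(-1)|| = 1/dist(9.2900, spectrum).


dist(9.2900, {6, 10}) = min(|9.2900 - 6|, |9.2900 - 10|)
= min(3.2900, 0.7100) = 0.7100
Resolvent bound = 1/0.7100 = 1.4085

1.4085


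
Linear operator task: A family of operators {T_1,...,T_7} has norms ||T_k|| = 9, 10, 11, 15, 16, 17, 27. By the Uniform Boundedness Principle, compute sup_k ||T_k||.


By the Uniform Boundedness Principle, the supremum of norms is finite.
sup_k ||T_k|| = max(9, 10, 11, 15, 16, 17, 27) = 27

27


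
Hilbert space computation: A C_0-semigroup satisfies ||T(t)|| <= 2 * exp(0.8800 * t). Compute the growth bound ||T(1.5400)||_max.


||T(1.5400)|| <= 2 * exp(0.8800 * 1.5400)
= 2 * exp(1.3552)
= 2 * 3.8775
= 7.7551

7.7551


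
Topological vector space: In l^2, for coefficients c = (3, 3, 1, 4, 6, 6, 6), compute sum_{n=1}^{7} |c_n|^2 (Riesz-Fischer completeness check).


sum |c_n|^2 = 3^2 + 3^2 + 1^2 + 4^2 + 6^2 + 6^2 + 6^2
= 9 + 9 + 1 + 16 + 36 + 36 + 36
= 143

143


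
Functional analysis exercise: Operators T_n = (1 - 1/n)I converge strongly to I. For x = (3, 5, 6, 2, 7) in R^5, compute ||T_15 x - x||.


T_15 x - x = (1 - 1/15)x - x = -x/15
||x|| = sqrt(123) = 11.0905
||T_15 x - x|| = ||x||/15 = 11.0905/15 = 0.7394

0.7394


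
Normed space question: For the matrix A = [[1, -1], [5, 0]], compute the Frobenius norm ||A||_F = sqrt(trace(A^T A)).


||A||_F^2 = sum a_ij^2
= 1^2 + (-1)^2 + 5^2 + 0^2
= 1 + 1 + 25 + 0 = 27
||A||_F = sqrt(27) = 5.1962

5.1962


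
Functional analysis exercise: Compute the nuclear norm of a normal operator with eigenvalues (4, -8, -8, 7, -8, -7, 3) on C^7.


For a normal operator, singular values equal |eigenvalues|.
Trace norm = sum |lambda_i| = 4 + 8 + 8 + 7 + 8 + 7 + 3
= 45

45


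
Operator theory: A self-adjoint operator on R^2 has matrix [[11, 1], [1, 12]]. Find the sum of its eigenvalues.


For a self-adjoint (symmetric) matrix, the eigenvalues are real.
The sum of eigenvalues equals the trace of the matrix.
trace = 11 + 12 = 23

23


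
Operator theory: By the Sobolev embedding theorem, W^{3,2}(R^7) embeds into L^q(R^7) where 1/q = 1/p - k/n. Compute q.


Using the Sobolev embedding formula: 1/q = 1/p - k/n
1/q = 1/2 - 3/7 = 1/14
q = 1/(1/14) = 14

14.0000


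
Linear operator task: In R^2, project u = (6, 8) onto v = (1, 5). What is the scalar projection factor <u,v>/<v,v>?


Computing <u,v> = 6*1 + 8*5 = 46
Computing <v,v> = 1^2 + 5^2 = 26
Projection coefficient = 46/26 = 1.7692

1.7692


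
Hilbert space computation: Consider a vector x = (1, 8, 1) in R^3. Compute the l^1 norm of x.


The l^1 norm equals the sum of absolute values of all components.
||x||_1 = 1 + 8 + 1
= 10

10.0000


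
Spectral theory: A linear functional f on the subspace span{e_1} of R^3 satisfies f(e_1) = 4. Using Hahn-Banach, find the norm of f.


The norm of f is given by ||f|| = sup_{||x||=1} |f(x)|.
On span{e_1}, ||e_1|| = 1, so ||f|| = |f(e_1)| / ||e_1||
= |4| / 1 = 4.0000

4.0000


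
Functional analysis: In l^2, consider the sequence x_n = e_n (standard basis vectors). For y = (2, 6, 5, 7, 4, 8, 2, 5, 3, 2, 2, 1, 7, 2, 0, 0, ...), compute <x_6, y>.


x_6 = e_6 is the standard basis vector with 1 in position 6.
<x_6, y> = y_6 = 8
As n -> infinity, <x_n, y> -> 0, confirming weak convergence of (x_n) to 0.

8


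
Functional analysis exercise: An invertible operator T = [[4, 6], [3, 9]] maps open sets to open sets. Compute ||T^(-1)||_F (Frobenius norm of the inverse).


det(T) = 4*9 - 6*3 = 18
T^(-1) = (1/18) * [[9, -6], [-3, 4]] = [[0.5000, -0.3333], [-0.1667, 0.2222]]
||T^(-1)||_F^2 = 0.5000^2 + (-0.3333)^2 + (-0.1667)^2 + 0.2222^2 = 0.4383
||T^(-1)||_F = sqrt(0.4383) = 0.6620

0.6620


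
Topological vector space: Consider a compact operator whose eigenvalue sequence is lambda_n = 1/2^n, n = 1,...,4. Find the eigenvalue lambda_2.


The eigenvalue formula gives lambda_2 = 1/2^2
= 1/4
= 0.2500

0.2500


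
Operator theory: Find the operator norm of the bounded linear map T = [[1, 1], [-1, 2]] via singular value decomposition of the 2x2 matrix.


A^T A = [[2, -1], [-1, 5]]
trace(A^T A) = 7, det(A^T A) = 9
discriminant = 7^2 - 4*9 = 13
Largest eigenvalue of A^T A = (trace + sqrt(disc))/2 = 5.3028
||T|| = sqrt(5.3028) = 2.3028

2.3028


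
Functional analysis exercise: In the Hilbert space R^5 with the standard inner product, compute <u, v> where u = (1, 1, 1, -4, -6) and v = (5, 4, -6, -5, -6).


Computing the standard inner product <u, v> = sum u_i * v_i
= 1*5 + 1*4 + 1*-6 + -4*-5 + -6*-6
= 5 + 4 + -6 + 20 + 36
= 59

59


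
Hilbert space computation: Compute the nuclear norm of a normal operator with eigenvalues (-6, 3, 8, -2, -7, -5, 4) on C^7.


For a normal operator, singular values equal |eigenvalues|.
Trace norm = sum |lambda_i| = 6 + 3 + 8 + 2 + 7 + 5 + 4
= 35

35


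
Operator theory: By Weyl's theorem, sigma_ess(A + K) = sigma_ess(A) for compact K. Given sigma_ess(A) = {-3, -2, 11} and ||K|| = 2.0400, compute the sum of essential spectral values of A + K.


By Weyl's theorem, the essential spectrum is invariant under compact perturbations.
sigma_ess(A + K) = sigma_ess(A) = {-3, -2, 11}
Sum = -3 + -2 + 11 = 6

6


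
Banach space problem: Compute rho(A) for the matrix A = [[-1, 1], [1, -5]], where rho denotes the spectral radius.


For a 2x2 matrix, eigenvalues satisfy lambda^2 - (trace)*lambda + det = 0
trace = -1 + -5 = -6
det = -1*-5 - 1*1 = 4
discriminant = (-6)^2 - 4*(4) = 20
spectral radius = max |eigenvalue| = 5.2361

5.2361


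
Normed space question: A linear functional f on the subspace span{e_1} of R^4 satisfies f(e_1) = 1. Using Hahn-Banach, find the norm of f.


The norm of f is given by ||f|| = sup_{||x||=1} |f(x)|.
On span{e_1}, ||e_1|| = 1, so ||f|| = |f(e_1)| / ||e_1||
= |1| / 1 = 1.0000

1.0000


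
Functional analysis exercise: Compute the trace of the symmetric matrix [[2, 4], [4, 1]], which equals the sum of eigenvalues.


For a self-adjoint (symmetric) matrix, the eigenvalues are real.
The sum of eigenvalues equals the trace of the matrix.
trace = 2 + 1 = 3

3


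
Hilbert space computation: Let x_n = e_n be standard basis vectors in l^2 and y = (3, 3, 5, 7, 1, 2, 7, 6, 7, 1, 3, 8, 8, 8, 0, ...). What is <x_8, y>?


x_8 = e_8 is the standard basis vector with 1 in position 8.
<x_8, y> = y_8 = 6
As n -> infinity, <x_n, y> -> 0, confirming weak convergence of (x_n) to 0.

6


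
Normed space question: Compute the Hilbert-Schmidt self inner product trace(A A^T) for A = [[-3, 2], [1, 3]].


trace(A * A^T) = sum of squares of all entries
= (-3)^2 + 2^2 + 1^2 + 3^2
= 9 + 4 + 1 + 9
= 23

23


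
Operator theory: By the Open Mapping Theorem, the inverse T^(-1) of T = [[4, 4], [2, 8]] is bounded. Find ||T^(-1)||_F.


det(T) = 4*8 - 4*2 = 24
T^(-1) = (1/24) * [[8, -4], [-2, 4]] = [[0.3333, -0.1667], [-0.0833, 0.1667]]
||T^(-1)||_F^2 = 0.3333^2 + (-0.1667)^2 + (-0.0833)^2 + 0.1667^2 = 0.1736
||T^(-1)||_F = sqrt(0.1736) = 0.4167

0.4167


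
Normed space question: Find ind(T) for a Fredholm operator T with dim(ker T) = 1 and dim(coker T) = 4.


The Fredholm index is defined as ind(T) = dim(ker T) - dim(coker T)
= 1 - 4
= -3

-3


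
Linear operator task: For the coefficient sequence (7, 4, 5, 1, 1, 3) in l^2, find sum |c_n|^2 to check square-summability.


sum |c_n|^2 = 7^2 + 4^2 + 5^2 + 1^2 + 1^2 + 3^2
= 49 + 16 + 25 + 1 + 1 + 9
= 101

101


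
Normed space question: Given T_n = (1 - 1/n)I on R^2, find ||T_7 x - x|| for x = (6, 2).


T_7 x - x = (1 - 1/7)x - x = -x/7
||x|| = sqrt(40) = 6.3246
||T_7 x - x|| = ||x||/7 = 6.3246/7 = 0.9035

0.9035


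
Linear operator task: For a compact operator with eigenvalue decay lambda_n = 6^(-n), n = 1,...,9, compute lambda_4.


The eigenvalue formula gives lambda_4 = 1/6^4
= 1/1296
= 7.7160e-04

7.7160e-04


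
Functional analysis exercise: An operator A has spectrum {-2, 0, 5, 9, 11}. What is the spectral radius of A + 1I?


Spectrum of A + 1I = {-1, 1, 6, 10, 12}
Spectral radius = max |lambda| over the shifted spectrum
= max(1, 1, 6, 10, 12) = 12

12


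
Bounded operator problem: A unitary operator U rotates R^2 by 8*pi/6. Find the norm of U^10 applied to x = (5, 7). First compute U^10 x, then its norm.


U is a rotation by theta = 8*pi/6
U^10 = rotation by 10*theta = 80*pi/6 = 8*pi/6 (mod 2*pi)
cos(8*pi/6) = -0.5000, sin(8*pi/6) = -0.8660
U^10 x = (-0.5000 * 5 - -0.8660 * 7, -0.8660 * 5 + -0.5000 * 7)
= (3.5622, -7.8301)
||U^10 x|| = sqrt(3.5622^2 + (-7.8301)^2) = sqrt(74.0000) = 8.6023

8.6023


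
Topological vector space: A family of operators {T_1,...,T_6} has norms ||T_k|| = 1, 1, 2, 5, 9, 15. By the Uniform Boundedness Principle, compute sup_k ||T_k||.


By the Uniform Boundedness Principle, the supremum of norms is finite.
sup_k ||T_k|| = max(1, 1, 2, 5, 9, 15) = 15

15


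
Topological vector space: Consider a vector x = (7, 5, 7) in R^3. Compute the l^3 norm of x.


The l^3 norm = (sum |x_i|^3)^(1/3)
Sum of 3th powers = 343 + 125 + 343 = 811
||x||_3 = (811)^(1/3) = 9.3255

9.3255


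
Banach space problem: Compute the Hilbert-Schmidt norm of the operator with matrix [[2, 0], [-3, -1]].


The Hilbert-Schmidt norm is sqrt(sum of squares of all entries).
Sum of squares = 2^2 + 0^2 + (-3)^2 + (-1)^2
= 4 + 0 + 9 + 1 = 14
||T||_HS = sqrt(14) = 3.7417

3.7417


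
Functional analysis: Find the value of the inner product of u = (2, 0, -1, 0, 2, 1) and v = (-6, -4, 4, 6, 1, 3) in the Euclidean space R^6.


Computing the standard inner product <u, v> = sum u_i * v_i
= 2*-6 + 0*-4 + -1*4 + 0*6 + 2*1 + 1*3
= -12 + 0 + -4 + 0 + 2 + 3
= -11

-11


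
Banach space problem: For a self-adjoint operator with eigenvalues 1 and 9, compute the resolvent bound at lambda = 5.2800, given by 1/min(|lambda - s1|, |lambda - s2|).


dist(5.2800, {1, 9}) = min(|5.2800 - 1|, |5.2800 - 9|)
= min(4.2800, 3.7200) = 3.7200
Resolvent bound = 1/3.7200 = 0.2688

0.2688


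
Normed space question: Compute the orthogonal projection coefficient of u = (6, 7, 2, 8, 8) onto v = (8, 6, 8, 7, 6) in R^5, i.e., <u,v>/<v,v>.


Computing <u,v> = 6*8 + 7*6 + 2*8 + 8*7 + 8*6 = 210
Computing <v,v> = 8^2 + 6^2 + 8^2 + 7^2 + 6^2 = 249
Projection coefficient = 210/249 = 0.8434

0.8434


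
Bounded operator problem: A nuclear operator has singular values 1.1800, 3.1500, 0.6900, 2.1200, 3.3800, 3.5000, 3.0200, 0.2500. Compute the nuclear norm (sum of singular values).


The nuclear norm is the sum of all singular values.
||T||_1 = 1.1800 + 3.1500 + 0.6900 + 2.1200 + 3.3800 + 3.5000 + 3.0200 + 0.2500
= 17.2900

17.2900


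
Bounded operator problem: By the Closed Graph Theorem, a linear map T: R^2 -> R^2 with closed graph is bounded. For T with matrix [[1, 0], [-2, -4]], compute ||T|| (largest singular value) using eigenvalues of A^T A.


A^T A = [[5, 8], [8, 16]]
trace(A^T A) = 21, det(A^T A) = 16
discriminant = 21^2 - 4*16 = 377
Largest eigenvalue of A^T A = (trace + sqrt(disc))/2 = 20.2082
||T|| = sqrt(20.2082) = 4.4954

4.4954


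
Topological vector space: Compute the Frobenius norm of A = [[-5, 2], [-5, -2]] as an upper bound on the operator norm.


||A||_F^2 = sum a_ij^2
= (-5)^2 + 2^2 + (-5)^2 + (-2)^2
= 25 + 4 + 25 + 4 = 58
||A||_F = sqrt(58) = 7.6158

7.6158


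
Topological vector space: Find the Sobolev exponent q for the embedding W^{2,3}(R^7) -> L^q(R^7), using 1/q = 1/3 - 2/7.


Using the Sobolev embedding formula: 1/q = 1/p - k/n
1/q = 1/3 - 2/7 = 1/21
q = 1/(1/21) = 21

21.0000


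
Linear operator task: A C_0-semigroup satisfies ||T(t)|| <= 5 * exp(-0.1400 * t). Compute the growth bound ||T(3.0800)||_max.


||T(3.0800)|| <= 5 * exp(-0.1400 * 3.0800)
= 5 * exp(-0.4312)
= 5 * 0.6497
= 3.2486

3.2486


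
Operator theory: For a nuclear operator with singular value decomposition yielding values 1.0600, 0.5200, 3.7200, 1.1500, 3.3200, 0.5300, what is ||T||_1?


The nuclear norm is the sum of all singular values.
||T||_1 = 1.0600 + 0.5200 + 3.7200 + 1.1500 + 3.3200 + 0.5300
= 10.3000

10.3000


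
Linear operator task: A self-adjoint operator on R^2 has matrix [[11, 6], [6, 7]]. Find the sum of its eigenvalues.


For a self-adjoint (symmetric) matrix, the eigenvalues are real.
The sum of eigenvalues equals the trace of the matrix.
trace = 11 + 7 = 18

18


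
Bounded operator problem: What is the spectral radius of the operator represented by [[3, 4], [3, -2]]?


For a 2x2 matrix, eigenvalues satisfy lambda^2 - (trace)*lambda + det = 0
trace = 3 + -2 = 1
det = 3*-2 - 4*3 = -18
discriminant = 1^2 - 4*(-18) = 73
spectral radius = max |eigenvalue| = 4.7720

4.7720


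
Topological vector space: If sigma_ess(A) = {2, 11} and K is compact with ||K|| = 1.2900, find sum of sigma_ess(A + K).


By Weyl's theorem, the essential spectrum is invariant under compact perturbations.
sigma_ess(A + K) = sigma_ess(A) = {2, 11}
Sum = 2 + 11 = 13

13


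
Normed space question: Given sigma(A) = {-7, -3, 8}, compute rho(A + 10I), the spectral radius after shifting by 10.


Spectrum of A + 10I = {3, 7, 18}
Spectral radius = max |lambda| over the shifted spectrum
= max(3, 7, 18) = 18

18


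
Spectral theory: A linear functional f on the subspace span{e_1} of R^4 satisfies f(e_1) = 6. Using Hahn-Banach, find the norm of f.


The norm of f is given by ||f|| = sup_{||x||=1} |f(x)|.
On span{e_1}, ||e_1|| = 1, so ||f|| = |f(e_1)| / ||e_1||
= |6| / 1 = 6.0000

6.0000


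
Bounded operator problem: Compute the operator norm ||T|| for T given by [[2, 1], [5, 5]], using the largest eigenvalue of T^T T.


A^T A = [[29, 27], [27, 26]]
trace(A^T A) = 55, det(A^T A) = 25
discriminant = 55^2 - 4*25 = 2925
Largest eigenvalue of A^T A = (trace + sqrt(disc))/2 = 54.5416
||T|| = sqrt(54.5416) = 7.3852

7.3852


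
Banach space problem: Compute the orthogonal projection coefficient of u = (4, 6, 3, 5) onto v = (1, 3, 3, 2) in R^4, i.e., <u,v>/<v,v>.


Computing <u,v> = 4*1 + 6*3 + 3*3 + 5*2 = 41
Computing <v,v> = 1^2 + 3^2 + 3^2 + 2^2 = 23
Projection coefficient = 41/23 = 1.7826

1.7826


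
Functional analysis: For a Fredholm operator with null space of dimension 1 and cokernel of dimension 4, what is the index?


The Fredholm index is defined as ind(T) = dim(ker T) - dim(coker T)
= 1 - 4
= -3

-3


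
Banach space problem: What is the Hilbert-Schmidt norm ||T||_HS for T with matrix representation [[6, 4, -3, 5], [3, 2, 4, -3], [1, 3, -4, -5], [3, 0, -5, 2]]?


The Hilbert-Schmidt norm is sqrt(sum of squares of all entries).
Sum of squares = 6^2 + 4^2 + (-3)^2 + 5^2 + 3^2 + 2^2 + 4^2 + (-3)^2 + 1^2 + 3^2 + (-4)^2 + (-5)^2 + 3^2 + 0^2 + (-5)^2 + 2^2
= 36 + 16 + 9 + 25 + 9 + 4 + 16 + 9 + 1 + 9 + 16 + 25 + 9 + 0 + 25 + 4 = 213
||T||_HS = sqrt(213) = 14.5945

14.5945


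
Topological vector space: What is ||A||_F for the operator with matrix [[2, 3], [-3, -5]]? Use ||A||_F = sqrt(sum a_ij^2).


||A||_F^2 = sum a_ij^2
= 2^2 + 3^2 + (-3)^2 + (-5)^2
= 4 + 9 + 9 + 25 = 47
||A||_F = sqrt(47) = 6.8557

6.8557


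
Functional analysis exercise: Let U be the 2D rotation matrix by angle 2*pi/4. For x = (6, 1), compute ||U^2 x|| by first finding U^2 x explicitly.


U is a rotation by theta = 2*pi/4
U^2 = rotation by 2*theta = 4*pi/4
cos(4*pi/4) = -1.0000, sin(4*pi/4) = 0.0000
U^2 x = (-1.0000 * 6 - 0.0000 * 1, 0.0000 * 6 + -1.0000 * 1)
= (-6.0000, -1.0000)
||U^2 x|| = sqrt((-6.0000)^2 + (-1.0000)^2) = sqrt(37.0000) = 6.0828

6.0828


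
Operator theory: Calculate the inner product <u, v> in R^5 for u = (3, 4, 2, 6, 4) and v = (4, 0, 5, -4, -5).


Computing the standard inner product <u, v> = sum u_i * v_i
= 3*4 + 4*0 + 2*5 + 6*-4 + 4*-5
= 12 + 0 + 10 + -24 + -20
= -22

-22


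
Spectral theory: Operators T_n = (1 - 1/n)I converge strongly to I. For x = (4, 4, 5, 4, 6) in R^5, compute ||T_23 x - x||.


T_23 x - x = (1 - 1/23)x - x = -x/23
||x|| = sqrt(109) = 10.4403
||T_23 x - x|| = ||x||/23 = 10.4403/23 = 0.4539

0.4539


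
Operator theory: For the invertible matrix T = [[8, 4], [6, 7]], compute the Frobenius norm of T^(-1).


det(T) = 8*7 - 4*6 = 32
T^(-1) = (1/32) * [[7, -4], [-6, 8]] = [[0.2188, -0.1250], [-0.1875, 0.2500]]
||T^(-1)||_F^2 = 0.2188^2 + (-0.1250)^2 + (-0.1875)^2 + 0.2500^2 = 0.1611
||T^(-1)||_F = sqrt(0.1611) = 0.4014

0.4014


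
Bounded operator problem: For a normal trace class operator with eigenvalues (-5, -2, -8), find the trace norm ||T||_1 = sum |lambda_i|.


For a normal operator, singular values equal |eigenvalues|.
Trace norm = sum |lambda_i| = 5 + 2 + 8
= 15

15


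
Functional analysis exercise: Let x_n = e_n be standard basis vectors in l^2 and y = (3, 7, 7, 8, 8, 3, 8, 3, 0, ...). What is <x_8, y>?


x_8 = e_8 is the standard basis vector with 1 in position 8.
<x_8, y> = y_8 = 3
As n -> infinity, <x_n, y> -> 0, confirming weak convergence of (x_n) to 0.

3


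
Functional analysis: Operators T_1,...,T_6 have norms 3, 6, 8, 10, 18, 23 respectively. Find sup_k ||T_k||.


By the Uniform Boundedness Principle, the supremum of norms is finite.
sup_k ||T_k|| = max(3, 6, 8, 10, 18, 23) = 23

23


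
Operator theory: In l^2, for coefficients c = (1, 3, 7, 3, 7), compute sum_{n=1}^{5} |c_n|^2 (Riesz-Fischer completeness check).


sum |c_n|^2 = 1^2 + 3^2 + 7^2 + 3^2 + 7^2
= 1 + 9 + 49 + 9 + 49
= 117

117


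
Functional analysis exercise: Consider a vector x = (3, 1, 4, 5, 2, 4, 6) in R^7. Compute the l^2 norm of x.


The l^2 norm = (sum |x_i|^2)^(1/2)
Sum of 2th powers = 9 + 1 + 16 + 25 + 4 + 16 + 36 = 107
||x||_2 = (107)^(1/2) = 10.3441

10.3441


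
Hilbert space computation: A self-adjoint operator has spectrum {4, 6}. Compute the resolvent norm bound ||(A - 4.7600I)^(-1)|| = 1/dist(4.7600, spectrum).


dist(4.7600, {4, 6}) = min(|4.7600 - 4|, |4.7600 - 6|)
= min(0.7600, 1.2400) = 0.7600
Resolvent bound = 1/0.7600 = 1.3158

1.3158


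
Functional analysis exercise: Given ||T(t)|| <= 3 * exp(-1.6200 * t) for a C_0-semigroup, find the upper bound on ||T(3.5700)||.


||T(3.5700)|| <= 3 * exp(-1.6200 * 3.5700)
= 3 * exp(-5.7834)
= 3 * 0.0031
= 0.0092

0.0092


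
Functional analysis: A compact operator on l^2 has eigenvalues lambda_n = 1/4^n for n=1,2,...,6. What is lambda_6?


The eigenvalue formula gives lambda_6 = 1/4^6
= 1/4096
= 2.4414e-04

2.4414e-04


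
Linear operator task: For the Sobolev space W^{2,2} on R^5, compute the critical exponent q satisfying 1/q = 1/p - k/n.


Using the Sobolev embedding formula: 1/q = 1/p - k/n
1/q = 1/2 - 2/5 = 1/10
q = 1/(1/10) = 10

10.0000


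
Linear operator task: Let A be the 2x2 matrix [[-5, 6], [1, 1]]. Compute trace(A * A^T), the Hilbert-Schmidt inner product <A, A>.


trace(A * A^T) = sum of squares of all entries
= (-5)^2 + 6^2 + 1^2 + 1^2
= 25 + 36 + 1 + 1
= 63

63


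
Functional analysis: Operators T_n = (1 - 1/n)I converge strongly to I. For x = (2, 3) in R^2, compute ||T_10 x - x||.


T_10 x - x = (1 - 1/10)x - x = -x/10
||x|| = sqrt(13) = 3.6056
||T_10 x - x|| = ||x||/10 = 3.6056/10 = 0.3606

0.3606


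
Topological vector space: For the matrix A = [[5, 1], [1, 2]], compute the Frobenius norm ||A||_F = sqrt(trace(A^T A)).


||A||_F^2 = sum a_ij^2
= 5^2 + 1^2 + 1^2 + 2^2
= 25 + 1 + 1 + 4 = 31
||A||_F = sqrt(31) = 5.5678

5.5678


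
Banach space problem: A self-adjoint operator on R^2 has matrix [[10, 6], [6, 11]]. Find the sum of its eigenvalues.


For a self-adjoint (symmetric) matrix, the eigenvalues are real.
The sum of eigenvalues equals the trace of the matrix.
trace = 10 + 11 = 21

21


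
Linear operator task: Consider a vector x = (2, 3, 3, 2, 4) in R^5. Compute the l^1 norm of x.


The l^1 norm equals the sum of absolute values of all components.
||x||_1 = 2 + 3 + 3 + 2 + 4
= 14

14.0000


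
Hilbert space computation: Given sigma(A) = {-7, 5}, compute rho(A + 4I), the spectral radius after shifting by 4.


Spectrum of A + 4I = {-3, 9}
Spectral radius = max |lambda| over the shifted spectrum
= max(3, 9) = 9

9


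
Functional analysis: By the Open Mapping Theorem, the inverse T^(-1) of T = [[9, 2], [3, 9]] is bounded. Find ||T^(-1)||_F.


det(T) = 9*9 - 2*3 = 75
T^(-1) = (1/75) * [[9, -2], [-3, 9]] = [[0.1200, -0.0267], [-0.0400, 0.1200]]
||T^(-1)||_F^2 = 0.1200^2 + (-0.0267)^2 + (-0.0400)^2 + 0.1200^2 = 0.0311
||T^(-1)||_F = sqrt(0.0311) = 0.1764

0.1764


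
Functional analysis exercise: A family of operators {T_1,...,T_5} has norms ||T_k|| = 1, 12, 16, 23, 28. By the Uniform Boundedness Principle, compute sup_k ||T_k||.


By the Uniform Boundedness Principle, the supremum of norms is finite.
sup_k ||T_k|| = max(1, 12, 16, 23, 28) = 28

28


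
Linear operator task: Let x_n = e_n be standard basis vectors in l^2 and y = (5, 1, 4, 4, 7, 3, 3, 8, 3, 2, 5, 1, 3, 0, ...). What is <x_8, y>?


x_8 = e_8 is the standard basis vector with 1 in position 8.
<x_8, y> = y_8 = 8
As n -> infinity, <x_n, y> -> 0, confirming weak convergence of (x_n) to 0.

8


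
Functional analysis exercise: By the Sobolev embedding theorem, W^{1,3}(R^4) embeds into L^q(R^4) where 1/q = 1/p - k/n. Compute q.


Using the Sobolev embedding formula: 1/q = 1/p - k/n
1/q = 1/3 - 1/4 = 1/12
q = 1/(1/12) = 12

12.0000


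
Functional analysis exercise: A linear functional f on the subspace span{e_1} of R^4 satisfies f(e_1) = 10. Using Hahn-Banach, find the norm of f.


The norm of f is given by ||f|| = sup_{||x||=1} |f(x)|.
On span{e_1}, ||e_1|| = 1, so ||f|| = |f(e_1)| / ||e_1||
= |10| / 1 = 10.0000

10.0000


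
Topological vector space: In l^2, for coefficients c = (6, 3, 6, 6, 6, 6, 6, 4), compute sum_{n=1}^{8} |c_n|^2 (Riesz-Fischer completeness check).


sum |c_n|^2 = 6^2 + 3^2 + 6^2 + 6^2 + 6^2 + 6^2 + 6^2 + 4^2
= 36 + 9 + 36 + 36 + 36 + 36 + 36 + 16
= 241

241


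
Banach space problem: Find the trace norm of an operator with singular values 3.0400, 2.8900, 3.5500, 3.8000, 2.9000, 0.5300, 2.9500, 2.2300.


The nuclear norm is the sum of all singular values.
||T||_1 = 3.0400 + 2.8900 + 3.5500 + 3.8000 + 2.9000 + 0.5300 + 2.9500 + 2.2300
= 21.8900

21.8900


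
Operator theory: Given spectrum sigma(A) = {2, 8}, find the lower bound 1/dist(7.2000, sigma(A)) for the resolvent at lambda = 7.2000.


dist(7.2000, {2, 8}) = min(|7.2000 - 2|, |7.2000 - 8|)
= min(5.2000, 0.8000) = 0.8000
Resolvent bound = 1/0.8000 = 1.2500

1.2500


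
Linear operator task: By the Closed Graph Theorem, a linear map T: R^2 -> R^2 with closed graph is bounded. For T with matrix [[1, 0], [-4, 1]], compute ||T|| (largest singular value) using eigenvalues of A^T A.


A^T A = [[17, -4], [-4, 1]]
trace(A^T A) = 18, det(A^T A) = 1
discriminant = 18^2 - 4*1 = 320
Largest eigenvalue of A^T A = (trace + sqrt(disc))/2 = 17.9443
||T|| = sqrt(17.9443) = 4.2361

4.2361


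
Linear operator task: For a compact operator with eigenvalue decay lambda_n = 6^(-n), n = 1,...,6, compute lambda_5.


The eigenvalue formula gives lambda_5 = 1/6^5
= 1/7776
= 1.2860e-04

1.2860e-04


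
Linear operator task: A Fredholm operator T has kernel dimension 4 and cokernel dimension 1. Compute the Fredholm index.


The Fredholm index is defined as ind(T) = dim(ker T) - dim(coker T)
= 4 - 1
= 3

3


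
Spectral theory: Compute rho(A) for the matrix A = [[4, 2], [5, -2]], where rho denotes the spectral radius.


For a 2x2 matrix, eigenvalues satisfy lambda^2 - (trace)*lambda + det = 0
trace = 4 + -2 = 2
det = 4*-2 - 2*5 = -18
discriminant = 2^2 - 4*(-18) = 76
spectral radius = max |eigenvalue| = 5.3589

5.3589


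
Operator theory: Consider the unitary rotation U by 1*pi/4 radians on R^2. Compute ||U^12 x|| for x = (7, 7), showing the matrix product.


U is a rotation by theta = 1*pi/4
U^12 = rotation by 12*theta = 12*pi/4 = 4*pi/4 (mod 2*pi)
cos(4*pi/4) = -1.0000, sin(4*pi/4) = 0.0000
U^12 x = (-1.0000 * 7 - 0.0000 * 7, 0.0000 * 7 + -1.0000 * 7)
= (-7.0000, -7.0000)
||U^12 x|| = sqrt((-7.0000)^2 + (-7.0000)^2) = sqrt(98.0000) = 9.8995

9.8995


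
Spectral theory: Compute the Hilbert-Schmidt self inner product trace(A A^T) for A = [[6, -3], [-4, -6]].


trace(A * A^T) = sum of squares of all entries
= 6^2 + (-3)^2 + (-4)^2 + (-6)^2
= 36 + 9 + 16 + 36
= 97

97


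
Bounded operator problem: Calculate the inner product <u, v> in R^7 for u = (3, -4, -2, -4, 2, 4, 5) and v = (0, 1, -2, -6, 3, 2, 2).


Computing the standard inner product <u, v> = sum u_i * v_i
= 3*0 + -4*1 + -2*-2 + -4*-6 + 2*3 + 4*2 + 5*2
= 0 + -4 + 4 + 24 + 6 + 8 + 10
= 48

48


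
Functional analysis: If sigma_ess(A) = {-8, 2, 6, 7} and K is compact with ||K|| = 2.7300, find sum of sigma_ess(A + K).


By Weyl's theorem, the essential spectrum is invariant under compact perturbations.
sigma_ess(A + K) = sigma_ess(A) = {-8, 2, 6, 7}
Sum = -8 + 2 + 6 + 7 = 7

7


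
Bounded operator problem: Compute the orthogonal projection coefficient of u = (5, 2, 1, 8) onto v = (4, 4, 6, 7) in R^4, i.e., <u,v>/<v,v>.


Computing <u,v> = 5*4 + 2*4 + 1*6 + 8*7 = 90
Computing <v,v> = 4^2 + 4^2 + 6^2 + 7^2 = 117
Projection coefficient = 90/117 = 0.7692

0.7692


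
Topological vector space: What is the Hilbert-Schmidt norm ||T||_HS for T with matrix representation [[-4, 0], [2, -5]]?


The Hilbert-Schmidt norm is sqrt(sum of squares of all entries).
Sum of squares = (-4)^2 + 0^2 + 2^2 + (-5)^2
= 16 + 0 + 4 + 25 = 45
||T||_HS = sqrt(45) = 6.7082

6.7082


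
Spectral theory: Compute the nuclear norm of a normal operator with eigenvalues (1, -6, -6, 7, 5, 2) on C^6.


For a normal operator, singular values equal |eigenvalues|.
Trace norm = sum |lambda_i| = 1 + 6 + 6 + 7 + 5 + 2
= 27

27


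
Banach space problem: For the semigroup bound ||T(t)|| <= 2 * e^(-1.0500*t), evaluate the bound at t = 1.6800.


||T(1.6800)|| <= 2 * exp(-1.0500 * 1.6800)
= 2 * exp(-1.7640)
= 2 * 0.1714
= 0.3427

0.3427


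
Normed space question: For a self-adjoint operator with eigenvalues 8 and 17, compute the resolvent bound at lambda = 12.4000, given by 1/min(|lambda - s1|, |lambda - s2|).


dist(12.4000, {8, 17}) = min(|12.4000 - 8|, |12.4000 - 17|)
= min(4.4000, 4.6000) = 4.4000
Resolvent bound = 1/4.4000 = 0.2273

0.2273


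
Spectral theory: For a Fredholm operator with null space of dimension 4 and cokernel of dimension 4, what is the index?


The Fredholm index is defined as ind(T) = dim(ker T) - dim(coker T)
= 4 - 4
= 0

0


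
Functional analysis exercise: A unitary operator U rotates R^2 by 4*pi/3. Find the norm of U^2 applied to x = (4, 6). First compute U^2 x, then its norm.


U is a rotation by theta = 4*pi/3
U^2 = rotation by 2*theta = 8*pi/3 = 2*pi/3 (mod 2*pi)
cos(2*pi/3) = -0.5000, sin(2*pi/3) = 0.8660
U^2 x = (-0.5000 * 4 - 0.8660 * 6, 0.8660 * 4 + -0.5000 * 6)
= (-7.1962, 0.4641)
||U^2 x|| = sqrt((-7.1962)^2 + 0.4641^2) = sqrt(52.0000) = 7.2111

7.2111


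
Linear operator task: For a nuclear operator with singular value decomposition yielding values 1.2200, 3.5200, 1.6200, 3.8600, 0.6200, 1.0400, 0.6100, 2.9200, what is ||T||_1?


The nuclear norm is the sum of all singular values.
||T||_1 = 1.2200 + 3.5200 + 1.6200 + 3.8600 + 0.6200 + 1.0400 + 0.6100 + 2.9200
= 15.4100

15.4100


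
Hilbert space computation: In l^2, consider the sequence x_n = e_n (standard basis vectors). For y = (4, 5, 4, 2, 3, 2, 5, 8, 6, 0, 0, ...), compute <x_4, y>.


x_4 = e_4 is the standard basis vector with 1 in position 4.
<x_4, y> = y_4 = 2
As n -> infinity, <x_n, y> -> 0, confirming weak convergence of (x_n) to 0.

2


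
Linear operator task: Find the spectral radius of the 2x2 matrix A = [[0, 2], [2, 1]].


For a 2x2 matrix, eigenvalues satisfy lambda^2 - (trace)*lambda + det = 0
trace = 0 + 1 = 1
det = 0*1 - 2*2 = -4
discriminant = 1^2 - 4*(-4) = 17
spectral radius = max |eigenvalue| = 2.5616

2.5616


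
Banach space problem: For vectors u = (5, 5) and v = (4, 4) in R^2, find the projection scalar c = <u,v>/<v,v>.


Computing <u,v> = 5*4 + 5*4 = 40
Computing <v,v> = 4^2 + 4^2 = 32
Projection coefficient = 40/32 = 1.2500

1.2500


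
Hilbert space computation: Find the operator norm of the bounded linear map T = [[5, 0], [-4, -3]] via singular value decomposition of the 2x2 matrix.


A^T A = [[41, 12], [12, 9]]
trace(A^T A) = 50, det(A^T A) = 225
discriminant = 50^2 - 4*225 = 1600
Largest eigenvalue of A^T A = (trace + sqrt(disc))/2 = 45.0000
||T|| = sqrt(45.0000) = 6.7082

6.7082


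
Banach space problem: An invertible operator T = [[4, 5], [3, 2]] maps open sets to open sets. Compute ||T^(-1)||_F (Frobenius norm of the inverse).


det(T) = 4*2 - 5*3 = -7
T^(-1) = (1/-7) * [[2, -5], [-3, 4]] = [[-0.2857, 0.7143], [0.4286, -0.5714]]
||T^(-1)||_F^2 = (-0.2857)^2 + 0.7143^2 + 0.4286^2 + (-0.5714)^2 = 1.1020
||T^(-1)||_F = sqrt(1.1020) = 1.0498

1.0498


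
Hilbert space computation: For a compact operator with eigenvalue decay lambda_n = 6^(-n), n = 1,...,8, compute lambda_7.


The eigenvalue formula gives lambda_7 = 1/6^7
= 1/279936
= 3.5722e-06

3.5722e-06


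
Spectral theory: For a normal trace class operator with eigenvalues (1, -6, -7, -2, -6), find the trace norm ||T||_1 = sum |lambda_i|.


For a normal operator, singular values equal |eigenvalues|.
Trace norm = sum |lambda_i| = 1 + 6 + 7 + 2 + 6
= 22

22


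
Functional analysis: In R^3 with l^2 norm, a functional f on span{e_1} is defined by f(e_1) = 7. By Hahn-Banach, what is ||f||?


The norm of f is given by ||f|| = sup_{||x||=1} |f(x)|.
On span{e_1}, ||e_1|| = 1, so ||f|| = |f(e_1)| / ||e_1||
= |7| / 1 = 7.0000

7.0000


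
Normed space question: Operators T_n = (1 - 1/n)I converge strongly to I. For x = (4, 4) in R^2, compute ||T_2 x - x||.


T_2 x - x = (1 - 1/2)x - x = -x/2
||x|| = sqrt(32) = 5.6569
||T_2 x - x|| = ||x||/2 = 5.6569/2 = 2.8284

2.8284


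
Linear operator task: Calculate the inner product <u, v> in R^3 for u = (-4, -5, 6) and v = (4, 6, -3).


Computing the standard inner product <u, v> = sum u_i * v_i
= -4*4 + -5*6 + 6*-3
= -16 + -30 + -18
= -64

-64


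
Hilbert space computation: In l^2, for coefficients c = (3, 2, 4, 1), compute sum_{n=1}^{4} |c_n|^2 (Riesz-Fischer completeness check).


sum |c_n|^2 = 3^2 + 2^2 + 4^2 + 1^2
= 9 + 4 + 16 + 1
= 30

30


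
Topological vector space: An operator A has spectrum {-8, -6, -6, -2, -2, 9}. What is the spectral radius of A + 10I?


Spectrum of A + 10I = {2, 4, 4, 8, 8, 19}
Spectral radius = max |lambda| over the shifted spectrum
= max(2, 4, 4, 8, 8, 19) = 19

19


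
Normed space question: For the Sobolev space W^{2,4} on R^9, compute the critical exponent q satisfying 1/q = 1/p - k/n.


Using the Sobolev embedding formula: 1/q = 1/p - k/n
1/q = 1/4 - 2/9 = 1/36
q = 1/(1/36) = 36

36.0000


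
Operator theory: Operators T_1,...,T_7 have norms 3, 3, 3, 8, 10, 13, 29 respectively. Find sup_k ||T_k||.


By the Uniform Boundedness Principle, the supremum of norms is finite.
sup_k ||T_k|| = max(3, 3, 3, 8, 10, 13, 29) = 29

29


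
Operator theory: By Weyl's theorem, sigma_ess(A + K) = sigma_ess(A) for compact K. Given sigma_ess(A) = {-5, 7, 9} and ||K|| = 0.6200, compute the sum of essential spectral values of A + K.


By Weyl's theorem, the essential spectrum is invariant under compact perturbations.
sigma_ess(A + K) = sigma_ess(A) = {-5, 7, 9}
Sum = -5 + 7 + 9 = 11

11


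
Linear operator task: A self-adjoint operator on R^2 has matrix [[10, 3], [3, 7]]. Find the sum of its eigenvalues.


For a self-adjoint (symmetric) matrix, the eigenvalues are real.
The sum of eigenvalues equals the trace of the matrix.
trace = 10 + 7 = 17

17


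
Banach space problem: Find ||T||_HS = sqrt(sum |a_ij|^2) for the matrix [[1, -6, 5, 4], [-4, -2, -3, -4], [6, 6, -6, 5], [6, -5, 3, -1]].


The Hilbert-Schmidt norm is sqrt(sum of squares of all entries).
Sum of squares = 1^2 + (-6)^2 + 5^2 + 4^2 + (-4)^2 + (-2)^2 + (-3)^2 + (-4)^2 + 6^2 + 6^2 + (-6)^2 + 5^2 + 6^2 + (-5)^2 + 3^2 + (-1)^2
= 1 + 36 + 25 + 16 + 16 + 4 + 9 + 16 + 36 + 36 + 36 + 25 + 36 + 25 + 9 + 1 = 327
||T||_HS = sqrt(327) = 18.0831

18.0831


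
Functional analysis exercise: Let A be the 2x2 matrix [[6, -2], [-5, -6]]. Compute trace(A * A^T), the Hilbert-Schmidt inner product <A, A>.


trace(A * A^T) = sum of squares of all entries
= 6^2 + (-2)^2 + (-5)^2 + (-6)^2
= 36 + 4 + 25 + 36
= 101

101


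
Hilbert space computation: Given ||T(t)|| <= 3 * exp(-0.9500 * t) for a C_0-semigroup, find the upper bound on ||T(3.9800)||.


||T(3.9800)|| <= 3 * exp(-0.9500 * 3.9800)
= 3 * exp(-3.7810)
= 3 * 0.0228
= 0.0684

0.0684


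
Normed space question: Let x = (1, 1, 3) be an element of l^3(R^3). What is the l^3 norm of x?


The l^3 norm = (sum |x_i|^3)^(1/3)
Sum of 3th powers = 1 + 1 + 27 = 29
||x||_3 = (29)^(1/3) = 3.0723

3.0723


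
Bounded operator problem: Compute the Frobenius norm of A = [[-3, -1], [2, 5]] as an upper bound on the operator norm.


||A||_F^2 = sum a_ij^2
= (-3)^2 + (-1)^2 + 2^2 + 5^2
= 9 + 1 + 4 + 25 = 39
||A||_F = sqrt(39) = 6.2450

6.2450


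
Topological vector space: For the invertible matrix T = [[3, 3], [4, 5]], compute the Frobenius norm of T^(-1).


det(T) = 3*5 - 3*4 = 3
T^(-1) = (1/3) * [[5, -3], [-4, 3]] = [[1.6667, -1.0000], [-1.3333, 1.0000]]
||T^(-1)||_F^2 = 1.6667^2 + (-1.0000)^2 + (-1.3333)^2 + 1.0000^2 = 6.5556
||T^(-1)||_F = sqrt(6.5556) = 2.5604

2.5604


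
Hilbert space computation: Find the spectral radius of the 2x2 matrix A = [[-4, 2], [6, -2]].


For a 2x2 matrix, eigenvalues satisfy lambda^2 - (trace)*lambda + det = 0
trace = -4 + -2 = -6
det = -4*-2 - 2*6 = -4
discriminant = (-6)^2 - 4*(-4) = 52
spectral radius = max |eigenvalue| = 6.6056

6.6056


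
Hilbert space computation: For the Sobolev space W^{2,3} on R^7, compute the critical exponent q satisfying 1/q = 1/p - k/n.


Using the Sobolev embedding formula: 1/q = 1/p - k/n
1/q = 1/3 - 2/7 = 1/21
q = 1/(1/21) = 21

21.0000


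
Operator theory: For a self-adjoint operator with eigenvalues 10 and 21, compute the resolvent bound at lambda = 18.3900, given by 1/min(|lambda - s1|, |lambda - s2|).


dist(18.3900, {10, 21}) = min(|18.3900 - 10|, |18.3900 - 21|)
= min(8.3900, 2.6100) = 2.6100
Resolvent bound = 1/2.6100 = 0.3831

0.3831


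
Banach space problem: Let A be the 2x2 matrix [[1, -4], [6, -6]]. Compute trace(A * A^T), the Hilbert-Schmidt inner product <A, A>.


trace(A * A^T) = sum of squares of all entries
= 1^2 + (-4)^2 + 6^2 + (-6)^2
= 1 + 16 + 36 + 36
= 89

89


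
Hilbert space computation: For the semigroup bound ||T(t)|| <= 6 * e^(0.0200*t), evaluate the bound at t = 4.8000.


||T(4.8000)|| <= 6 * exp(0.0200 * 4.8000)
= 6 * exp(0.0960)
= 6 * 1.1008
= 6.6046

6.6046


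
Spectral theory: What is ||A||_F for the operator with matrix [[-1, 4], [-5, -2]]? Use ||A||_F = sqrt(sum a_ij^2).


||A||_F^2 = sum a_ij^2
= (-1)^2 + 4^2 + (-5)^2 + (-2)^2
= 1 + 16 + 25 + 4 = 46
||A||_F = sqrt(46) = 6.7823

6.7823


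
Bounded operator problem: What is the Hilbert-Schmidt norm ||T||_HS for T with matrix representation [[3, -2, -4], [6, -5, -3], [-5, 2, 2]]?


The Hilbert-Schmidt norm is sqrt(sum of squares of all entries).
Sum of squares = 3^2 + (-2)^2 + (-4)^2 + 6^2 + (-5)^2 + (-3)^2 + (-5)^2 + 2^2 + 2^2
= 9 + 4 + 16 + 36 + 25 + 9 + 25 + 4 + 4 = 132
||T||_HS = sqrt(132) = 11.4891

11.4891


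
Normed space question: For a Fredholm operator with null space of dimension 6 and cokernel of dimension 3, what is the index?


The Fredholm index is defined as ind(T) = dim(ker T) - dim(coker T)
= 6 - 3
= 3

3


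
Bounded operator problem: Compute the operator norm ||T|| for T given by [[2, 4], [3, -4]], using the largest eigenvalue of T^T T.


A^T A = [[13, -4], [-4, 32]]
trace(A^T A) = 45, det(A^T A) = 400
discriminant = 45^2 - 4*400 = 425
Largest eigenvalue of A^T A = (trace + sqrt(disc))/2 = 32.8078
||T|| = sqrt(32.8078) = 5.7278

5.7278


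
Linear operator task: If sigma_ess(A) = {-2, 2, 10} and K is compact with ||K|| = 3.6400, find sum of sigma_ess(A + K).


By Weyl's theorem, the essential spectrum is invariant under compact perturbations.
sigma_ess(A + K) = sigma_ess(A) = {-2, 2, 10}
Sum = -2 + 2 + 10 = 10

10


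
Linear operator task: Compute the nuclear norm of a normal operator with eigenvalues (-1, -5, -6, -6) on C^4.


For a normal operator, singular values equal |eigenvalues|.
Trace norm = sum |lambda_i| = 1 + 5 + 6 + 6
= 18

18


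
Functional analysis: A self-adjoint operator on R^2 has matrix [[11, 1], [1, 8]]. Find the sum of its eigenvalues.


For a self-adjoint (symmetric) matrix, the eigenvalues are real.
The sum of eigenvalues equals the trace of the matrix.
trace = 11 + 8 = 19

19


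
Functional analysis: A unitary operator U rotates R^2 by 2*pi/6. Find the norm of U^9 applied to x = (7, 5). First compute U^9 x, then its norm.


U is a rotation by theta = 2*pi/6
U^9 = rotation by 9*theta = 18*pi/6 = 6*pi/6 (mod 2*pi)
cos(6*pi/6) = -1.0000, sin(6*pi/6) = 0.0000
U^9 x = (-1.0000 * 7 - 0.0000 * 5, 0.0000 * 7 + -1.0000 * 5)
= (-7.0000, -5.0000)
||U^9 x|| = sqrt((-7.0000)^2 + (-5.0000)^2) = sqrt(74.0000) = 8.6023

8.6023


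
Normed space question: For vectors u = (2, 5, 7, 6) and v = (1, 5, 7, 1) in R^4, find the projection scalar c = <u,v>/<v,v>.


Computing <u,v> = 2*1 + 5*5 + 7*7 + 6*1 = 82
Computing <v,v> = 1^2 + 5^2 + 7^2 + 1^2 = 76
Projection coefficient = 82/76 = 1.0789

1.0789


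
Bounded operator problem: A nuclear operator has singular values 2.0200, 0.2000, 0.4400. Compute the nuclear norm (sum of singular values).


The nuclear norm is the sum of all singular values.
||T||_1 = 2.0200 + 0.2000 + 0.4400
= 2.6600

2.6600


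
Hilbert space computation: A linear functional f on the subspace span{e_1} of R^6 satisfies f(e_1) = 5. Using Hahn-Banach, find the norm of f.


The norm of f is given by ||f|| = sup_{||x||=1} |f(x)|.
On span{e_1}, ||e_1|| = 1, so ||f|| = |f(e_1)| / ||e_1||
= |5| / 1 = 5.0000

5.0000


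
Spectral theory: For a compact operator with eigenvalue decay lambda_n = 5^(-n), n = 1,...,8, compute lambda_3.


The eigenvalue formula gives lambda_3 = 1/5^3
= 1/125
= 0.0080

0.0080


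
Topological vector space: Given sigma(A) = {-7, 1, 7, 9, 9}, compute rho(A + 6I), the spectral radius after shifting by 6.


Spectrum of A + 6I = {-1, 7, 13, 15, 15}
Spectral radius = max |lambda| over the shifted spectrum
= max(1, 7, 13, 15, 15) = 15

15
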